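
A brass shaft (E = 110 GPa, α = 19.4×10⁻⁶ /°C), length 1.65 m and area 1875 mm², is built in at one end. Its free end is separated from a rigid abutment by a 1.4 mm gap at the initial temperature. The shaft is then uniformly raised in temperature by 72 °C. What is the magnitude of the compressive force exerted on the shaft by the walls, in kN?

Free thermal elongation = αΔT L = 19.4×10⁻⁶ × 72 × 1650 = 2.305 mm.
The gap closes (δ_free > 1.4 mm) and the wall then resists a further 2.305 − 1.4 = 0.9047 mm of expansion.
Compatibility: PL/(AE) = 0.9047 mm, so σ = P/A = E × (0.9047/1650) = 60.31 MPa.
P = σA = 60.31 × 1875 = 113.1 kN.

P ≈ 113 kN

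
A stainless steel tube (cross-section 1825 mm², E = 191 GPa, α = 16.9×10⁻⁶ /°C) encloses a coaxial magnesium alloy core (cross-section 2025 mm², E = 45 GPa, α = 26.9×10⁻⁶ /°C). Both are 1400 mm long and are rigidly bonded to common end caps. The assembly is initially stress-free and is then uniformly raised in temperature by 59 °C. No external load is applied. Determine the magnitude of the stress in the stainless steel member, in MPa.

σ ≈ 23.4 MPa (tensile)

Both members must finish at the same length. With the larger α, the magnesium alloy tends to over-expand; the plates restrain it, putting the magnesium alloy in compression and the stainless steel in tension. With no external load the two internal forces are equal and opposite, magnitude P.
Setting the final lengths equal and cancelling L: (α₁ − α₂)ΔT = P/(A₁E₁) + P/(A₂E₂).
|α₁ − α₂|·ΔT = 10×10⁻⁶ × 59 = 0.00059.
1/(A₁E₁) + 1/(A₂E₂) = 1/(1825×191×10³) + 1/(2025×45×10³) = 1.384×10⁻⁸ N⁻¹.
P = 0.00059 / 1.384×10⁻⁸ = 42620 N = 42.62 kN.
σ_{stainless steel} = P/A₁ = 42620/1825 = 23.35 MPa, tensile.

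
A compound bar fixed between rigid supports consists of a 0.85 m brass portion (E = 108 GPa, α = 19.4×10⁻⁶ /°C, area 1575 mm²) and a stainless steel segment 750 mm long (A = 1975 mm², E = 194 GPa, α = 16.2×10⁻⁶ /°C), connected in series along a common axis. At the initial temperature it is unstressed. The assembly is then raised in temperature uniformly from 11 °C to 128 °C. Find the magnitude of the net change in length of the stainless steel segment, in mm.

|ΔL| ≈ 0.478 mm

Free thermal expansion of the whole bar: Σ αᵢΔT Lᵢ = 19.4×10⁻⁶×117×850 + 16.2×10⁻⁶×117×750 = 3.351 mm.
The walls prevent any net length change, so an axial force P (same in every segment) develops. Compatibility: P · Σ Lᵢ/(AᵢEᵢ) = δ_free.
Σ Lᵢ/(AᵢEᵢ) = 850/(1575×108×10³) + 750/(1975×194×10³) = 6.955×10⁻⁶ mm/N.
Hence P = δ_free / Σ(L/AE) = 3.351/6.955×10⁻⁶ = 481.8 kN (compressive).
For the stainless steel segment, free thermal change = 16.2×10⁻⁶×117×750 = 1.422 mm and elastic change from P = 481800×750/(1975×194×10³) = 0.9432 mm; these oppose, so the net change is 0.478 mm (segment lengthens).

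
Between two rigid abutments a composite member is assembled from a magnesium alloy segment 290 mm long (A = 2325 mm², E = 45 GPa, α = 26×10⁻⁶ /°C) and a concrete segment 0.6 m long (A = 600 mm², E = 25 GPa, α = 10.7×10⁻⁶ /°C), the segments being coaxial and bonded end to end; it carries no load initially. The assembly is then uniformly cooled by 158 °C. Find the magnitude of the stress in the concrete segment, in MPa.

σ ≈ 85.9 MPa (tensile)

With the walls removed the bar would change length by δ_free = Σ αᵢΔT Lᵢ = 26×10⁻⁶×158×290 + 10.7×10⁻⁶×158×600 = 2.206 mm.
The walls prevent any net length change, so an axial force P (same in every segment) develops. Compatibility: P · Σ Lᵢ/(AᵢEᵢ) = δ_free.
The series flexibility is Σ Lᵢ/(AᵢEᵢ) = 290/(2325×45×10³) + 600/(600×25×10³) = 4.277×10⁻⁵ mm/N.
P = 2.206 / 4.277×10⁻⁵ = 51570 N = 51.57 kN, tensile.
σ_{concrete} = P / A = 51570 / 600 = 85.95 MPa.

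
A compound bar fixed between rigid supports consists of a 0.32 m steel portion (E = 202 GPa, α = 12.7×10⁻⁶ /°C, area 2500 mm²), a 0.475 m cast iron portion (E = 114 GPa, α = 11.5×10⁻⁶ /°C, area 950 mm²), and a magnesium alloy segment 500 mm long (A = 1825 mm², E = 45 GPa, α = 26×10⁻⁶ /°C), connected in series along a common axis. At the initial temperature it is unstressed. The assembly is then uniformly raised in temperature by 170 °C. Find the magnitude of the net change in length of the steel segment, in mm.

|ΔL| ≈ 0.472 mm

With the walls removed the bar would change length by δ_free = Σ αᵢΔT Lᵢ = 12.7×10⁻⁶×170×320 + 11.5×10⁻⁶×170×475 + 26×10⁻⁶×170×500 = 3.83 mm.
Since the ends are fixed, an axial force P builds up, equal in every segment, with P · Σ Lᵢ/(AᵢEᵢ) = δ_free.
Σ Lᵢ/(AᵢEᵢ) = 320/(2500×202×10³) + 475/(950×114×10³) + 500/(1825×45×10³) = 1.111×10⁻⁵ mm/N.
P = 3.83 / 1.111×10⁻⁵ = 344800 N = 344.8 kN, compressive.
For the steel segment, free thermal change = 12.7×10⁻⁶×170×320 = 0.6909 mm and elastic change from P = 344800×320/(2500×202×10³) = 0.2185 mm; these oppose, so the net change is 0.472 mm (segment lengthens).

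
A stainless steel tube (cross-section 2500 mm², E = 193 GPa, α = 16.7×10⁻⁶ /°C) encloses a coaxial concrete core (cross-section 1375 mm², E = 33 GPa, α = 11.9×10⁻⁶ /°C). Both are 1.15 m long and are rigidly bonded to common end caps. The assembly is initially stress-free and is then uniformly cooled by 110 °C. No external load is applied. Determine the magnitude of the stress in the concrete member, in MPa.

Both members must finish at the same length. With the larger α, the stainless steel tends to over-contract; the plates restrain it, putting the stainless steel in tension and the concrete in compression. With no external load the two internal forces are equal and opposite, magnitude P.
Compatibility of the two members (thermal + elastic change equal): (α₁ − α₂)ΔT = P·[1/(A₁E₁) + 1/(A₂E₂)].
|α₁ − α₂|·ΔT = 4.8×10⁻⁶ × 110 = 0.000528.
1/(A₁E₁) + 1/(A₂E₂) = 1/(2500×193×10³) + 1/(1375×33×10³) = 2.411×10⁻⁸ N⁻¹.
P = 0.000528 / 2.411×10⁻⁸ = 21900 N = 21.9 kN.
σ_{concrete} = P/A₂ = 21900/1375 = 15.93 MPa, compressive.

σ ≈ 15.9 MPa (compressive)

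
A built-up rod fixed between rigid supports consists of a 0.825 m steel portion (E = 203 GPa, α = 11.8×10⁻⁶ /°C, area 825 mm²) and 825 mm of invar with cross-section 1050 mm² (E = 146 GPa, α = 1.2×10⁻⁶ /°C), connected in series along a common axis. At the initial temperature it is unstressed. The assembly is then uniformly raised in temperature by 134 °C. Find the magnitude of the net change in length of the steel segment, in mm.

Free thermal expansion of the whole bar: Σ αᵢΔT Lᵢ = 11.8×10⁻⁶×134×825 + 1.2×10⁻⁶×134×825 = 1.437 mm.
Since the ends are fixed, an axial force P builds up, equal in every segment, with P · Σ Lᵢ/(AᵢEᵢ) = δ_free.
Σ Lᵢ/(AᵢEᵢ) = 825/(825×203×10³) + 825/(1050×146×10³) = 1.031×10⁻⁵ mm/N.
So P = 1.437 / 1.031×10⁻⁵ = 139.4 kN, compressive.
For the steel segment, free thermal change = 11.8×10⁻⁶×134×825 = 1.304 mm and elastic change from P = 139400×825/(825×203×10³) = 0.6868 mm; these oppose, so the net change is 0.618 mm (segment lengthens).

|ΔL| ≈ 0.618 mm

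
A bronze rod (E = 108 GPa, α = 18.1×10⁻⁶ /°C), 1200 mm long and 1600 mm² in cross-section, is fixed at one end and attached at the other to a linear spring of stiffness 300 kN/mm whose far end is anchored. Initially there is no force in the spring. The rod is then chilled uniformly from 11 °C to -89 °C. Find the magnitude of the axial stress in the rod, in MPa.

Free thermal contraction: δ_free = αΔT L = 18.1×10⁻⁶ × 100 × 1200 = 2.172 mm.
With a force P in the spring, the elastic change of the rod is PL/(AE) and that of the spring is P/k; compatibility requires their sum to equal δ_free.
So P = δ_free / [L/(AE) + 1/k] = 2.172 / [ 1200/(1600×108×10³) + 1/(300×10³) ].
P = 2.172 / 1.028×10⁻⁵ = 211300 N.
σ = P/A = 211300/1600 = 132.1 MPa.

σ ≈ 132 MPa (tensile)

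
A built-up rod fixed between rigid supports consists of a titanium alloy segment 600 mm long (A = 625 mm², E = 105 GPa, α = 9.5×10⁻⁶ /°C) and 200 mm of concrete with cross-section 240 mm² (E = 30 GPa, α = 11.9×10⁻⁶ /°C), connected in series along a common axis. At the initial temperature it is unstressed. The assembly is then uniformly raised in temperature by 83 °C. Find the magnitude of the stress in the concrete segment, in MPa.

σ ≈ 75.7 MPa (compressive)

If the supports were absent, the total length change would be Σ αᵢΔT Lᵢ = 9.5×10⁻⁶×83×600 + 11.9×10⁻⁶×83×200 = 0.6706 mm.
Since the ends are fixed, an axial force P builds up, equal in every segment, with P · Σ Lᵢ/(AᵢEᵢ) = δ_free.
Σ Lᵢ/(AᵢEᵢ) = 600/(625×105×10³) + 200/(240×30×10³) = 3.692×10⁻⁵ mm/N.
Hence P = δ_free / Σ(L/AE) = 0.6706/3.692×10⁻⁵ = 18.16 kN (compressive).
σ_{concrete} = P / A = 18160 / 240 = 75.68 MPa.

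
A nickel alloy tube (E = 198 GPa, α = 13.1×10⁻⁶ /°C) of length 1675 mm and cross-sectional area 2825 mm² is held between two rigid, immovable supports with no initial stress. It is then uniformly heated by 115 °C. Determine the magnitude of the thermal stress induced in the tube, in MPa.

The supports are rigid, so the total axial strain is zero. The restrained thermal strain is ε = αΔT = 13.1×10⁻⁶ × 115 = 1506.5×10⁻⁶.
The stress required to suppress this strain is σ = Eε = 198×10³ × 1506.5×10⁻⁶ = 298.3 MPa, compressive since the tube is trying to expand.

σ ≈ 298 MPa (compressive)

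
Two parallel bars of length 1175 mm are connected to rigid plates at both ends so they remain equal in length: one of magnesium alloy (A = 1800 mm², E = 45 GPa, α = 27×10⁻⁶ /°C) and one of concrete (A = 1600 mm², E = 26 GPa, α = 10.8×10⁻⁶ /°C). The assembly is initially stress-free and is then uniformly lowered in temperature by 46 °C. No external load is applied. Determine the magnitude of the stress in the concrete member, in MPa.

Both members must finish at the same length. With the larger α, the magnesium alloy tends to over-contract; the plates restrain it, putting the magnesium alloy in tension and the concrete in compression. With no external load the two internal forces are equal and opposite, magnitude P.
Setting the final lengths equal and cancelling L: (α₁ − α₂)ΔT = P/(A₁E₁) + P/(A₂E₂).
|α₁ − α₂|·ΔT = 16.2×10⁻⁶ × 46 = 0.0007452.
1/(A₁E₁) + 1/(A₂E₂) = 1/(1800×45×10³) + 1/(1600×26×10³) = 3.638×10⁻⁸ N⁻¹.
P = 0.0007452 / 3.638×10⁻⁸ = 20480 N = 20.48 kN.
σ_{concrete} = P/A₂ = 20480/1600 = 12.8 MPa, compressive.

σ ≈ 12.8 MPa (compressive)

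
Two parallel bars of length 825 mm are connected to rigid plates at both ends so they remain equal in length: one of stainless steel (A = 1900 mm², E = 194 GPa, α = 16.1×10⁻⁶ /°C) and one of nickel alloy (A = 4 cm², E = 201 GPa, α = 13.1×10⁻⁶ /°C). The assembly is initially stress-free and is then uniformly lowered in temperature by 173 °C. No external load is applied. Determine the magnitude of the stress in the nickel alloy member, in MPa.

Equilibrium of a rigid end plate with no external load gives equal and opposite internal forces ±P in the two members. Since α_{stainless steel} > α_{nickel alloy}, cooling drives the stainless steel into tension and the nickel alloy into compression.
Compatibility of the two members (thermal + elastic change equal): (α₁ − α₂)ΔT = P·[1/(A₁E₁) + 1/(A₂E₂)].
|α₁ − α₂|·ΔT = 3×10⁻⁶ × 173 = 0.000519.
1/(A₁E₁) + 1/(A₂E₂) = 1/(1900×194×10³) + 1/(400×201×10³) = 1.515×10⁻⁸ N⁻¹.
P = 0.000519 / 1.515×10⁻⁸ = 34260 N = 34.26 kN.
σ_{nickel alloy} = P/A₂ = 34260/400 = 85.64 MPa, compressive.

σ ≈ 85.6 MPa (compressive)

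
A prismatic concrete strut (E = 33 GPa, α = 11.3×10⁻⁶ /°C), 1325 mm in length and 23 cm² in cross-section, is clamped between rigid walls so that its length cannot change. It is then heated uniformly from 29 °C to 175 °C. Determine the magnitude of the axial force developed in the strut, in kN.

P ≈ 125 kN (compressive)

Full restraint means ε = 0, so the stress is σ = EαΔT = 33×10³ × 11.3×10⁻⁶ × 146 = 54.44 MPa.
P = AEαΔT = 2300 × 33×10³ × 11.3×10⁻⁶ × 146 = 125.2 kN (compressive).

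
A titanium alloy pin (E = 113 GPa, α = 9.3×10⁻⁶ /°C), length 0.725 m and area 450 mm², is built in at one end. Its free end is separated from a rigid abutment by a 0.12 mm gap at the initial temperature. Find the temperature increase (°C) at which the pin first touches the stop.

ΔT ≈ 17.8 °C

Contact occurs when the free expansion equals the gap: αΔT L = 0.12 mm.
ΔT = 0.12 / (9.3×10⁻⁶ × 725) = 17.8 °C.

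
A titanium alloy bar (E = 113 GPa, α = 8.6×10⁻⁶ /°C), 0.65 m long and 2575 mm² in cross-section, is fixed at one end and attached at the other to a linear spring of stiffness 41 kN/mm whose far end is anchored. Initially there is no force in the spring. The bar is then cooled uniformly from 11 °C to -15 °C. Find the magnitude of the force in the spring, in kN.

P ≈ 5.46 kN

The unrestrained thermal change is αΔT L = 8.6×10⁻⁶ × 26 × 650 = 0.1453 mm.
With a force P in the spring, the elastic change of the bar is PL/(AE) and that of the spring is P/k; compatibility requires their sum to equal δ_free.
So P = δ_free / [L/(AE) + 1/k] = 0.1453 / [ 650/(2575×113×10³) + 1/(41×10³) ].
P = 0.1453 / 2.662×10⁻⁵ = 5459 N.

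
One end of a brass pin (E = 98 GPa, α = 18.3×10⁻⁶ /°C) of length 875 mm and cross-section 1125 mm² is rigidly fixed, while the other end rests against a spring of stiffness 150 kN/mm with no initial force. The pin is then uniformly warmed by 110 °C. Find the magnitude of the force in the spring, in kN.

P ≈ 121 kN

The unrestrained thermal change is αΔT L = 18.3×10⁻⁶ × 110 × 875 = 1.761 mm.
Let P be the compressive force at the spring. The pin shortens elastically by PL/(AE) and the spring compresses by P/k; together these equal δ_free.
So P = δ_free / [L/(AE) + 1/k] = 1.761 / [ 875/(1125×98×10³) + 1/(150×10³) ].
P = 1.761 / 1.46×10⁻⁵ = 120600 N.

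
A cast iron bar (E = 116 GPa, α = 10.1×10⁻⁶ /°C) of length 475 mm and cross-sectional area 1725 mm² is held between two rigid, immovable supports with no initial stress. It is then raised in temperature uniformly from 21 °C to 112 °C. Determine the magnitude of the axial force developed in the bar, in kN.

P ≈ 184 kN (compressive)

Full restraint means ε = 0, so the stress is σ = EαΔT = 116×10³ × 10.1×10⁻⁶ × 91 = 106.6 MPa.
P = AEαΔT = 1725 × 116×10³ × 10.1×10⁻⁶ × 91 = 183.9 kN (compressive).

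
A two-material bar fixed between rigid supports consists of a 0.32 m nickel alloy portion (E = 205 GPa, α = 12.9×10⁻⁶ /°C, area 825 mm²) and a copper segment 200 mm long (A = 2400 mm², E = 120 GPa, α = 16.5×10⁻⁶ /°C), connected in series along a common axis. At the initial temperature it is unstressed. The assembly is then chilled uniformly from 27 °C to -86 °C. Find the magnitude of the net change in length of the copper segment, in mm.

With the walls removed the bar would change length by δ_free = Σ αᵢΔT Lᵢ = 12.9×10⁻⁶×113×320 + 16.5×10⁻⁶×113×200 = 0.8394 mm.
The rigid supports impose zero overall length change; the single axial force P common to all segments must satisfy P Σ Lᵢ/(AᵢEᵢ) = δ_free.
Σ Lᵢ/(AᵢEᵢ) = 320/(825×205×10³) + 200/(2400×120×10³) = 2.587×10⁻⁶ mm/N.
So P = 0.8394 / 2.587×10⁻⁶ = 324.5 kN, tensile.
For the copper segment, free thermal change = 16.5×10⁻⁶×113×200 = 0.3729 mm and elastic change from P = 324500×200/(2400×120×10³) = 0.2254 mm; these oppose, so the net change is 0.148 mm (segment shortens).

|ΔL| ≈ 0.148 mm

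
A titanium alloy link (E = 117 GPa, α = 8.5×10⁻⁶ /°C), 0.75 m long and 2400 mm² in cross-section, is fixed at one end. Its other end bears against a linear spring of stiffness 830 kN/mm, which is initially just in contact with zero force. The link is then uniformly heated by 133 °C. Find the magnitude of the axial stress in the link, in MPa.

The unrestrained thermal change is αΔT L = 8.5×10⁻⁶ × 133 × 750 = 0.8479 mm.
Let P be the compressive force at the spring. The link shortens elastically by PL/(AE) and the spring compresses by P/k; together these equal δ_free.
So P = δ_free / [L/(AE) + 1/k] = 0.8479 / [ 750/(2400×117×10³) + 1/(830×10³) ].
P = 0.8479 / 3.876×10⁻⁶ = 218800 N.
σ = P/A = 218800/2400 = 91.15 MPa.

σ ≈ 91.2 MPa (compressive)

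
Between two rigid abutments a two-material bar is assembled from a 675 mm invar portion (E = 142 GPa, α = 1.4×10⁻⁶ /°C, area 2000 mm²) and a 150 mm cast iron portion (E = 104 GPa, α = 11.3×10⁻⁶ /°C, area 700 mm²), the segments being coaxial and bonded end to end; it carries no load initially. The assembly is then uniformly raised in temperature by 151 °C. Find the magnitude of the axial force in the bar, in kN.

Free thermal expansion of the whole bar: Σ αᵢΔT Lᵢ = 1.4×10⁻⁶×151×675 + 11.3×10⁻⁶×151×150 = 0.3986 mm.
The rigid supports impose zero overall length change; the single axial force P common to all segments must satisfy P Σ Lᵢ/(AᵢEᵢ) = δ_free.
Σ Lᵢ/(AᵢEᵢ) = 675/(2000×142×10³) + 150/(700×104×10³) = 4.437×10⁻⁶ mm/N.
P = 0.3986 / 4.437×10⁻⁶ = 89840 N = 89.84 kN, compressive.

P ≈ 89.8 kN (compressive)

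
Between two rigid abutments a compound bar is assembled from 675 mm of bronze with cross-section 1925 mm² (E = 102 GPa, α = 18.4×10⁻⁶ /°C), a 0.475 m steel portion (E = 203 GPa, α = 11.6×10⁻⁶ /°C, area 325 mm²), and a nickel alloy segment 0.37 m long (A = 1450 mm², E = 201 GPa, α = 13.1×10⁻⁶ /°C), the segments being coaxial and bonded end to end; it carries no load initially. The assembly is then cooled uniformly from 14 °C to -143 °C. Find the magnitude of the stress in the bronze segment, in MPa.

With the walls removed the bar would change length by δ_free = Σ αᵢΔT Lᵢ = 18.4×10⁻⁶×157×675 + 11.6×10⁻⁶×157×475 + 13.1×10⁻⁶×157×370 = 3.576 mm.
Since the ends are fixed, an axial force P builds up, equal in every segment, with P · Σ Lᵢ/(AᵢEᵢ) = δ_free.
The series flexibility is Σ Lᵢ/(AᵢEᵢ) = 675/(1925×102×10³) + 475/(325×203×10³) + 370/(1450×201×10³) = 1.191×10⁻⁵ mm/N.
P = 3.576 / 1.191×10⁻⁵ = 300300 N = 300.3 kN, tensile.
σ_{bronze} = P / A = 300300 / 1925 = 156 MPa.

σ ≈ 156 MPa (tensile)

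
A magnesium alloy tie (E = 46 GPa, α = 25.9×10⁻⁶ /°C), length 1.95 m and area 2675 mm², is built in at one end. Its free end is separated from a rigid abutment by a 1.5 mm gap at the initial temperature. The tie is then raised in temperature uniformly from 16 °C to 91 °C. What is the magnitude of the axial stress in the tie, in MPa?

Free thermal elongation = αΔT L = 25.9×10⁻⁶ × 75 × 1950 = 3.788 mm.
This exceeds the 1.5 mm gap, so the wall pushes back. The portion of expansion that must be recovered elastically is δ_free − gap = 3.788 − 1.5 = 2.288 mm.
Compatibility: PL/(AE) = 2.288 mm, so σ = P/A = E × (2.288/1950) = 53.97 MPa.

σ ≈ 54 MPa (compressive)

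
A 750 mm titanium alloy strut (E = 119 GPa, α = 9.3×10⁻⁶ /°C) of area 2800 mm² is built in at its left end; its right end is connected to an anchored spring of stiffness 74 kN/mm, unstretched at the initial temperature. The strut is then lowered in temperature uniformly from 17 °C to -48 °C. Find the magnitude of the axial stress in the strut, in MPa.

σ ≈ 10.3 MPa (tensile)

If the spring were absent the strut would shorten by αΔT L = 9.3×10⁻⁶ × 65 × 750 = 0.4534 mm.
With a force P in the spring, the elastic change of the strut is PL/(AE) and that of the spring is P/k; compatibility requires their sum to equal δ_free.
P [ L/(AE) + 1/k ] = δ_free → P [ 750/(2800×119×10³) + 1/(74×10³) ] = 0.4534.
P = 0.4534 / 1.576×10⁻⁵ = 28760 N.
σ = P/A = 28760/2800 = 10.27 MPa.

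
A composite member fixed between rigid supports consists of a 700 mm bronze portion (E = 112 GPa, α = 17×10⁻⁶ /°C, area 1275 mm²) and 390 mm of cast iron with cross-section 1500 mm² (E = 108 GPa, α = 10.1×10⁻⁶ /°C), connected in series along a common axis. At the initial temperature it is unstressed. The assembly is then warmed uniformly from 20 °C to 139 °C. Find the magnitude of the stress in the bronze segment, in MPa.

σ ≈ 202 MPa (compressive)

If the supports were absent, the total length change would be Σ αᵢΔT Lᵢ = 17×10⁻⁶×119×700 + 10.1×10⁻⁶×119×390 = 1.885 mm.
The rigid supports impose zero overall length change; the single axial force P common to all segments must satisfy P Σ Lᵢ/(AᵢEᵢ) = δ_free.
Σ Lᵢ/(AᵢEᵢ) = 700/(1275×112×10³) + 390/(1500×108×10³) = 7.309×10⁻⁶ mm/N.
P = 1.885 / 7.309×10⁻⁶ = 257900 N = 257.9 kN, compressive.
σ_{bronze} = P / A = 257900 / 1275 = 202.2 MPa.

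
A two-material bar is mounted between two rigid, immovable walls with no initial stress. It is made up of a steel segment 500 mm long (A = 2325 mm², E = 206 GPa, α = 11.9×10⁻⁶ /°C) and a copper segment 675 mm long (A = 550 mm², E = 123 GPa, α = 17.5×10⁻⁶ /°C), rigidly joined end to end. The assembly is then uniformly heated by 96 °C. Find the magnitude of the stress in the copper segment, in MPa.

Free thermal expansion of the whole bar: Σ αᵢΔT Lᵢ = 11.9×10⁻⁶×96×500 + 17.5×10⁻⁶×96×675 = 1.705 mm.
The rigid supports impose zero overall length change; the single axial force P common to all segments must satisfy P Σ Lᵢ/(AᵢEᵢ) = δ_free.
Σ Lᵢ/(AᵢEᵢ) = 500/(2325×206×10³) + 675/(550×123×10³) = 1.102×10⁻⁵ mm/N.
So P = 1.705 / 1.102×10⁻⁵ = 154.7 kN, compressive.
σ_{copper} = P / A = 154700 / 550 = 281.3 MPa.

σ ≈ 281 MPa (compressive)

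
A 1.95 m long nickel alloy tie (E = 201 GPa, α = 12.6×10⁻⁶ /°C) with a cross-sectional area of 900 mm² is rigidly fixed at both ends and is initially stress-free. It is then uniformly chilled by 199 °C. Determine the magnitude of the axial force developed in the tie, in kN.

P ≈ 454 kN (tensile)

Full restraint means ε = 0, so the stress is σ = EαΔT = 201×10³ × 12.6×10⁻⁶ × 199 = 504 MPa.
Axial force P = σA = 504 × 900 = 453600 N = 453.6 kN, tensile.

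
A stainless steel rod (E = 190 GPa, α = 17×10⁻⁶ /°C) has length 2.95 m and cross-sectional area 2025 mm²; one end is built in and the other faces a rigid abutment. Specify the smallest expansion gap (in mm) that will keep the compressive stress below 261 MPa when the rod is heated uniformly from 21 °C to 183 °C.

Free expansion if unrestrained: δ_free = αΔT L = 17×10⁻⁶ × 162 × 2950 = 8.124 mm.
A stress of 261 MPa corresponds to the wall pushing the rod back by σL/E = 261×2950/(190×10³) = 4.052 mm.
So the gap has to take up the difference, g_min = δ_free − σL/E = 8.124 − 4.052 = 4.072 mm.

g ≈ 4.07 mm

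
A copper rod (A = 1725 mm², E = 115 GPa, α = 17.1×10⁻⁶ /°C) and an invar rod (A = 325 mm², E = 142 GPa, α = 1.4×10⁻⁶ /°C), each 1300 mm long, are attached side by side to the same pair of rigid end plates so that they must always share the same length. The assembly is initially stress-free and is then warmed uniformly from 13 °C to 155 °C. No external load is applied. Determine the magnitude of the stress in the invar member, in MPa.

σ ≈ 257 MPa (tensile)

Equilibrium of a rigid end plate with no external load gives equal and opposite internal forces ±P in the two members. Since α_{copper} > α_{invar}, heating drives the copper into compression and the invar into tension.
Compatibility of the two members (thermal + elastic change equal): (α₁ − α₂)ΔT = P·[1/(A₁E₁) + 1/(A₂E₂)].
|α₁ − α₂|·ΔT = 15.7×10⁻⁶ × 142 = 0.002229.
1/(A₁E₁) + 1/(A₂E₂) = 1/(1725×115×10³) + 1/(325×142×10³) = 2.671×10⁻⁸ N⁻¹.
P = 0.002229 / 2.671×10⁻⁸ = 83470 N = 83.47 kN.
σ_{invar} = P/A₂ = 83470/325 = 256.8 MPa, tensile.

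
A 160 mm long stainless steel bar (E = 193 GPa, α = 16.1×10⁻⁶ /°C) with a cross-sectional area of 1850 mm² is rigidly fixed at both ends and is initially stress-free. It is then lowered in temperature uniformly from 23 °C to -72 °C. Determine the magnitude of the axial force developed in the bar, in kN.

With zero net strain, σ = E·αΔT = 193 GPa × 16.1×10⁻⁶ × 95 = 295.2 MPa.
Then P = σA = 295.2 × 1850 mm² = 546.1 kN, tensile.

P ≈ 546 kN (tensile)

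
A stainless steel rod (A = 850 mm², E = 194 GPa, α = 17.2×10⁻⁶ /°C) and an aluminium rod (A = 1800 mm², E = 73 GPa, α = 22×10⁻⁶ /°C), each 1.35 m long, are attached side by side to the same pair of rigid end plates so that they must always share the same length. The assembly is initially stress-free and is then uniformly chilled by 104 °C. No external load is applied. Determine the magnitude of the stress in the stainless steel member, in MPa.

Equilibrium of a rigid end plate with no external load gives equal and opposite internal forces ±P in the two members. Since α_{aluminium} > α_{stainless steel}, cooling drives the aluminium into tension and the stainless steel into compression.
Compatibility of the two members (thermal + elastic change equal): (α₁ − α₂)ΔT = P·[1/(A₁E₁) + 1/(A₂E₂)].
|α₁ − α₂|·ΔT = 4.8×10⁻⁶ × 104 = 0.0004992.
1/(A₁E₁) + 1/(A₂E₂) = 1/(850×194×10³) + 1/(1800×73×10³) = 1.367×10⁻⁸ N⁻¹.
So P = 0.0004992 / 1.367×10⁻⁸ = 36.51 kN.
σ_{stainless steel} = P/A₁ = 36510/850 = 42.95 MPa, compressive.

σ ≈ 42.9 MPa (compressive)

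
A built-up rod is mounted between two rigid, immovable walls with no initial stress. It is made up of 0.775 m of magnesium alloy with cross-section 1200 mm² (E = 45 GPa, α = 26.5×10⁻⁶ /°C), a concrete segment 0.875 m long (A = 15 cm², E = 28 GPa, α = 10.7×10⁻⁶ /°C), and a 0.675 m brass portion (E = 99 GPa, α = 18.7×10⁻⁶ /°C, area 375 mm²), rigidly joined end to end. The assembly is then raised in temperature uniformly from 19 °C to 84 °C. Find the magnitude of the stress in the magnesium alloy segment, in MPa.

σ ≈ 43.2 MPa (compressive)

If the supports were absent, the total length change would be Σ αᵢΔT Lᵢ = 26.5×10⁻⁶×65×775 + 10.7×10⁻⁶×65×875 + 18.7×10⁻⁶×65×675 = 2.764 mm.
The walls prevent any net length change, so an axial force P (same in every segment) develops. Compatibility: P · Σ Lᵢ/(AᵢEᵢ) = δ_free.
The series flexibility is Σ Lᵢ/(AᵢEᵢ) = 775/(1200×45×10³) + 875/(1500×28×10³) + 675/(375×99×10³) = 5.337×10⁻⁵ mm/N.
So P = 2.764 / 5.337×10⁻⁵ = 51.79 kN, compressive.
σ_{magnesium alloy} = P / A = 51790 / 1200 = 43.16 MPa.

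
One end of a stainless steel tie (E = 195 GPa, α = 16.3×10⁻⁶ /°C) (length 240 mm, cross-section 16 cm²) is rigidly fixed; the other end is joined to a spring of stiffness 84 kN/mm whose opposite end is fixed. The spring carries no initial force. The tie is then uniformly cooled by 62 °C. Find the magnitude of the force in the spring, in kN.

P ≈ 19.1 kN

The unrestrained thermal change is αΔT L = 16.3×10⁻⁶ × 62 × 240 = 0.2425 mm.
Let P be the tensile force in the spring. The tie extends elastically by PL/(AE) and the spring stretches by P/k; together these equal δ_free.
So P = δ_free / [L/(AE) + 1/k] = 0.2425 / [ 240/(1600×195×10³) + 1/(84×10³) ].
P = 0.2425 / 1.267×10⁻⁵ = 19140 N.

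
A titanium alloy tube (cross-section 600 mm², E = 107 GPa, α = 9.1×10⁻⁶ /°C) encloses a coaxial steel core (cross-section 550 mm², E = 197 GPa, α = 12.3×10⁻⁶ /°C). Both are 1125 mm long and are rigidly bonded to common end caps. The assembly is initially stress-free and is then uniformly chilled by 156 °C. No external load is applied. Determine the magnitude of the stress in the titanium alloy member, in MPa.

Equilibrium of a rigid end plate with no external load gives equal and opposite internal forces ±P in the two members. Since α_{steel} > α_{titanium alloy}, cooling drives the steel into tension and the titanium alloy into compression.
Equating the net (thermal + elastic) strains gives |α₁ − α₂|·ΔT = P·[1/(A₁E₁) + 1/(A₂E₂)].
|α₁ − α₂|·ΔT = 3.2×10⁻⁶ × 156 = 0.0004992.
1/(A₁E₁) + 1/(A₂E₂) = 1/(600×107×10³) + 1/(550×197×10³) = 2.481×10⁻⁸ N⁻¹.
P = 0.0004992 / 2.481×10⁻⁸ = 20120 N = 20.12 kN.
σ_{titanium alloy} = P/A₁ = 20120/600 = 33.54 MPa, compressive.

σ ≈ 33.5 MPa (compressive)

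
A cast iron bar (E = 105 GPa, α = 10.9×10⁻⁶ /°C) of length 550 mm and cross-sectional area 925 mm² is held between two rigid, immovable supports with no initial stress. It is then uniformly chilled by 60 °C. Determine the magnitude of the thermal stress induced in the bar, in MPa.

σ ≈ 68.7 MPa (tensile)

The supports are rigid, so the total axial strain is zero. The restrained thermal strain is ε = αΔT = 10.9×10⁻⁶ × 60 = 654×10⁻⁶.
The stress required to suppress this strain is σ = Eε = 105×10³ × 654×10⁻⁶ = 68.67 MPa, tensile since the bar is trying to contract.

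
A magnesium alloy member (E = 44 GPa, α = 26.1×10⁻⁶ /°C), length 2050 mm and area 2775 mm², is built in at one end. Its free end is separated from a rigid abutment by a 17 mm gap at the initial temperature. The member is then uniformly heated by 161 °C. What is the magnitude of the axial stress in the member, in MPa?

If the wall were absent the member would grow by αΔT L = 26.1×10⁻⁶ × 161 × 2050 = 8.614 mm.
This is smaller than the 17 mm clearance, so the member expands freely without reaching the stop — the stress is zero.

σ ≈ 0 MPa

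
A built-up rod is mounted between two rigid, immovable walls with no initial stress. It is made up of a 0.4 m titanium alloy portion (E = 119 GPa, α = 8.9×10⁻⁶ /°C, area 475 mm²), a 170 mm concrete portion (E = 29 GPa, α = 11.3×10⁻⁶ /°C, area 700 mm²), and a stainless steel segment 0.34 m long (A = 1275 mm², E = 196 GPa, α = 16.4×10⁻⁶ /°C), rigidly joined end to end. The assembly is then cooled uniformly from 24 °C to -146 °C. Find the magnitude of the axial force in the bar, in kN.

Free thermal contraction of the whole bar: Σ αᵢΔT Lᵢ = 8.9×10⁻⁶×170×400 + 11.3×10⁻⁶×170×170 + 16.4×10⁻⁶×170×340 = 1.88 mm.
The walls prevent any net length change, so an axial force P (same in every segment) develops. Compatibility: P · Σ Lᵢ/(AᵢEᵢ) = δ_free.
Σ Lᵢ/(AᵢEᵢ) = 400/(475×119×10³) + 170/(700×29×10³) + 340/(1275×196×10³) = 1.681×10⁻⁵ mm/N.
So P = 1.88 / 1.681×10⁻⁵ = 111.8 kN, tensile.

P ≈ 112 kN (tensile)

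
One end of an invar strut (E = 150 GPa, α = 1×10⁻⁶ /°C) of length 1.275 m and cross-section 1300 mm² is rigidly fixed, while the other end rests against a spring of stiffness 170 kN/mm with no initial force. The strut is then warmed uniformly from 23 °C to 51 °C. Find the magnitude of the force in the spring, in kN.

P ≈ 2.87 kN

The unrestrained thermal change is αΔT L = 1×10⁻⁶ × 28 × 1275 = 0.0357 mm.
With a force P in the spring, the elastic change of the strut is PL/(AE) and that of the spring is P/k; compatibility requires their sum to equal δ_free.
So P = δ_free / [L/(AE) + 1/k] = 0.0357 / [ 1275/(1300×150×10³) + 1/(170×10³) ].
P = 0.0357 / 1.242×10⁻⁵ = 2874 N.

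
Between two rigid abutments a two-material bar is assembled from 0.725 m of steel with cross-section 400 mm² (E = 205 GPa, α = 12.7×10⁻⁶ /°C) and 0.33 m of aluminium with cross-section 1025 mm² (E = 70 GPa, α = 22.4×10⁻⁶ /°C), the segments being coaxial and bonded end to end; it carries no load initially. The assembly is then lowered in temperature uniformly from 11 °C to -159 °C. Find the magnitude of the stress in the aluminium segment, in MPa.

σ ≈ 205 MPa (tensile)

Free thermal contraction of the whole bar: Σ αᵢΔT Lᵢ = 12.7×10⁻⁶×170×725 + 22.4×10⁻⁶×170×330 = 2.822 mm.
Since the ends are fixed, an axial force P builds up, equal in every segment, with P · Σ Lᵢ/(AᵢEᵢ) = δ_free.
The series flexibility is Σ Lᵢ/(AᵢEᵢ) = 725/(400×205×10³) + 330/(1025×70×10³) = 1.344×10⁻⁵ mm/N.
P = 2.822 / 1.344×10⁻⁵ = 210000 N = 210 kN, tensile.
σ_{aluminium} = P / A = 210000 / 1025 = 204.8 MPa.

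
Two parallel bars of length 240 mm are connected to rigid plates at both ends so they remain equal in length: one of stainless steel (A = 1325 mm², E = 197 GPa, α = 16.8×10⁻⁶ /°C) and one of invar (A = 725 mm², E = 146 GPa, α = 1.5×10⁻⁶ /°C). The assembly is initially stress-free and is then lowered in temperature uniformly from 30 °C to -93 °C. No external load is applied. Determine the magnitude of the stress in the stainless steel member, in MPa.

σ ≈ 107 MPa (tensile)

The stainless steel has the larger α, so on cooling it would change length more than the invar if both were free. The rigid plates force a common final length, so the stainless steel is put into tension and the invar into compression, with equal and opposite forces P (no external load).
Compatibility of the two members (thermal + elastic change equal): (α₁ − α₂)ΔT = P·[1/(A₁E₁) + 1/(A₂E₂)].
|α₁ − α₂|·ΔT = 15.3×10⁻⁶ × 123 = 0.001882.
1/(A₁E₁) + 1/(A₂E₂) = 1/(1325×197×10³) + 1/(725×146×10³) = 1.328×10⁻⁸ N⁻¹.
So P = 0.001882 / 1.328×10⁻⁸ = 141.7 kN.
σ_{stainless steel} = P/A₁ = 141700/1325 = 107 MPa, tensile.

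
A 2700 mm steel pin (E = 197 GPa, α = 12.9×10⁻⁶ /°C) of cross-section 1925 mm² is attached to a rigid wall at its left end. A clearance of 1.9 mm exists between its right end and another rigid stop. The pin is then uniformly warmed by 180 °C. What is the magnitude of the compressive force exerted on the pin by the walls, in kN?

P ≈ 614 kN

Unrestrained expansion: δ_free = αΔT L = 12.9×10⁻⁶ × 180 × 2700 = 6.269 mm.
After closing the 1.9 mm clearance, 6.269 − 1.9 = 4.369 mm of expansion remains to be suppressed by the wall.
Compatibility: PL/(AE) = 4.369 mm, so σ = P/A = E × (4.369/2700) = 318.8 MPa.
P = σA = 318.8 × 1925 = 613.7 kN.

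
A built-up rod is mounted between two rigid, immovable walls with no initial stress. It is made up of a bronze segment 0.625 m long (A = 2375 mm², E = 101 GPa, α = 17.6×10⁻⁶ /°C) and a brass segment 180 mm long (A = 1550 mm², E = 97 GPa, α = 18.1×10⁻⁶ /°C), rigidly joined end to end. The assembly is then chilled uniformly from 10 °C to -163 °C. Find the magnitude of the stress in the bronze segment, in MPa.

Free thermal contraction of the whole bar: Σ αᵢΔT Lᵢ = 17.6×10⁻⁶×173×625 + 18.1×10⁻⁶×173×180 = 2.467 mm.
The walls prevent any net length change, so an axial force P (same in every segment) develops. Compatibility: P · Σ Lᵢ/(AᵢEᵢ) = δ_free.
The series flexibility is Σ Lᵢ/(AᵢEᵢ) = 625/(2375×101×10³) + 180/(1550×97×10³) = 3.803×10⁻⁶ mm/N.
Hence P = δ_free / Σ(L/AE) = 2.467/3.803×10⁻⁶ = 648.6 kN (tensile).
σ_{bronze} = P / A = 648600 / 2375 = 273.1 MPa.

σ ≈ 273 MPa (tensile)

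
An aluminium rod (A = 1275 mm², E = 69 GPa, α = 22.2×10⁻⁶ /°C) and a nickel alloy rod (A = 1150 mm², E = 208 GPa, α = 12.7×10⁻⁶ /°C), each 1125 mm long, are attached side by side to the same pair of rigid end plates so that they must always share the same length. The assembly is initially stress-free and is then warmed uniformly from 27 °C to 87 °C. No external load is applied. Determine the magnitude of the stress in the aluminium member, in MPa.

σ ≈ 28.8 MPa (compressive)

Equilibrium of a rigid end plate with no external load gives equal and opposite internal forces ±P in the two members. Since α_{aluminium} > α_{nickel alloy}, heating drives the aluminium into compression and the nickel alloy into tension.
Equating the net (thermal + elastic) strains gives |α₁ − α₂|·ΔT = P·[1/(A₁E₁) + 1/(A₂E₂)].
|α₁ − α₂|·ΔT = 9.5×10⁻⁶ × 60 = 0.00057.
1/(A₁E₁) + 1/(A₂E₂) = 1/(1275×69×10³) + 1/(1150×208×10³) = 1.555×10⁻⁸ N⁻¹.
P = 0.00057 / 1.555×10⁻⁸ = 36660 N = 36.66 kN.
σ_{aluminium} = P/A₁ = 36660/1275 = 28.75 MPa, compressive.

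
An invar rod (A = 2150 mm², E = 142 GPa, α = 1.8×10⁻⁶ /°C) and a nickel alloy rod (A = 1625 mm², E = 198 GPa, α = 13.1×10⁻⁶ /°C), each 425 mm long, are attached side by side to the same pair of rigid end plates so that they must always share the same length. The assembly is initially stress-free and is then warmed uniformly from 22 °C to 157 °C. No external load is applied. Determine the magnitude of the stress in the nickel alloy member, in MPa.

Equilibrium of a rigid end plate with no external load gives equal and opposite internal forces ±P in the two members. Since α_{nickel alloy} > α_{invar}, heating drives the nickel alloy into compression and the invar into tension.
Equating the net (thermal + elastic) strains gives |α₁ − α₂|·ΔT = P·[1/(A₁E₁) + 1/(A₂E₂)].
|α₁ − α₂|·ΔT = 11.3×10⁻⁶ × 135 = 0.001525.
1/(A₁E₁) + 1/(A₂E₂) = 1/(2150×142×10³) + 1/(1625×198×10³) = 6.383×10⁻⁹ N⁻¹.
P = 0.001525 / 6.383×10⁻⁹ = 239000 N = 239 kN.
σ_{nickel alloy} = P/A₂ = 239000/1625 = 147.1 MPa, compressive.

σ ≈ 147 MPa (compressive)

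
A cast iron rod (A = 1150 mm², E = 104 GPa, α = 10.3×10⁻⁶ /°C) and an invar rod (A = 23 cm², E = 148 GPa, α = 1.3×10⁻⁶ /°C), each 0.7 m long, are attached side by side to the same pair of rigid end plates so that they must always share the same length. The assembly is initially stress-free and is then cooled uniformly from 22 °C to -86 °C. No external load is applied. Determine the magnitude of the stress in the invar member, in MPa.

The cast iron has the larger α, so on cooling it would change length more than the invar if both were free. The rigid plates force a common final length, so the cast iron is put into tension and the invar into compression, with equal and opposite forces P (no external load).
Compatibility of the two members (thermal + elastic change equal): (α₁ − α₂)ΔT = P·[1/(A₁E₁) + 1/(A₂E₂)].
|α₁ − α₂|·ΔT = 9×10⁻⁶ × 108 = 0.000972.
1/(A₁E₁) + 1/(A₂E₂) = 1/(1150×104×10³) + 1/(2300×148×10³) = 1.13×10⁻⁸ N⁻¹.
So P = 0.000972 / 1.13×10⁻⁸ = 86.03 kN.
σ_{invar} = P/A₂ = 86030/2300 = 37.4 MPa, compressive.

σ ≈ 37.4 MPa (compressive)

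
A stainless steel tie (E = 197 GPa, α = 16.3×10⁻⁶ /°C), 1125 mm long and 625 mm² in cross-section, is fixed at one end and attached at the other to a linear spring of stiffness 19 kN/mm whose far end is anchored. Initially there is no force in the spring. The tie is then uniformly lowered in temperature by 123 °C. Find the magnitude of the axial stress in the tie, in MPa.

If the spring were absent the tie would shorten by αΔT L = 16.3×10⁻⁶ × 123 × 1125 = 2.256 mm.
Let P be the tensile force in the spring. The tie extends elastically by PL/(AE) and the spring stretches by P/k; together these equal δ_free.
P [ L/(AE) + 1/k ] = δ_free → P [ 1125/(625×197×10³) + 1/(19×10³) ] = 2.256.
P = 2.256 / 6.177×10⁻⁵ = 36520 N.
σ = P/A = 36520/625 = 58.42 MPa.

σ ≈ 58.4 MPa (tensile)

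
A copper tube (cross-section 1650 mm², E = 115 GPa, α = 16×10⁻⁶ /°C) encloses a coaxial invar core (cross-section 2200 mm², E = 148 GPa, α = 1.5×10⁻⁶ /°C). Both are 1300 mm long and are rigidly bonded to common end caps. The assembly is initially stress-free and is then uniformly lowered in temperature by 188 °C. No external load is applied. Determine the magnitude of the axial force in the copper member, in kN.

Both members must finish at the same length. With the larger α, the copper tends to over-contract; the plates restrain it, putting the copper in tension and the invar in compression. With no external load the two internal forces are equal and opposite, magnitude P.
Equating the net (thermal + elastic) strains gives |α₁ − α₂|·ΔT = P·[1/(A₁E₁) + 1/(A₂E₂)].
|α₁ − α₂|·ΔT = 14.5×10⁻⁶ × 188 = 0.002726.
1/(A₁E₁) + 1/(A₂E₂) = 1/(1650×115×10³) + 1/(2200×148×10³) = 8.341×10⁻⁹ N⁻¹.
So P = 0.002726 / 8.341×10⁻⁹ = 326.8 kN.

P ≈ 327 kN (tensile in the copper)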